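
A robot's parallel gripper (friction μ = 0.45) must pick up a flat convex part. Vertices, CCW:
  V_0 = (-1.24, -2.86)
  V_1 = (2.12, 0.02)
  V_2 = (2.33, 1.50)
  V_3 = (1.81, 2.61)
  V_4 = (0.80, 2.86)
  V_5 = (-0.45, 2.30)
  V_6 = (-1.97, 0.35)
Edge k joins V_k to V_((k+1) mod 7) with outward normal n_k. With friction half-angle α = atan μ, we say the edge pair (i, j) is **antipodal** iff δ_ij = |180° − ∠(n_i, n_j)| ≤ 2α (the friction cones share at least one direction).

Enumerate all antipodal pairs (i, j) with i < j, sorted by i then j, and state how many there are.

count = 5; pairs: (0,4), (0,5), (1,5), (1,6), (2,6)

α = atan 0.45 = 24.23°;  2α = 48.46°
n_0 = (+0.6508, -0.7593)
n_1 = (+0.9901, -0.1405)
n_2 = (+0.9056, +0.4242)
n_3 = (+0.2403, +0.9707)
n_4 = (-0.4088, +0.9126)
n_5 = (-0.7887, +0.6148)
n_6 = (-0.9751, -0.2218)
  (0,1): δ = 138.68°  ·
  (0,2): δ = 105.50°  ·
  (0,3): δ = 54.50°  ·
  (0,4): δ = 16.47°  ✓
  (0,5): δ = 11.46°  ✓
  (0,6): δ = 62.21°  ·
  (1,2): δ = 146.82°  ·
  (1,3): δ = 95.83°  ·
  (1,4): δ = 57.79°  ·
  (1,5): δ = 29.86°  ✓
  (1,6): δ = 20.89°  ✓
  (2,3): δ = 129.00°  ·
  (2,4): δ = 90.97°  ·
  (2,5): δ = 63.04°  ·
  (2,6): δ = 12.29°  ✓
  (3,4): δ = 141.96°  ·
  (3,5): δ = 114.03°  ·
  (3,6): δ = 63.29°  ·
  (4,5): δ = 152.07°  ·
  (4,6): δ = 101.32°  ·
  (5,6): δ = 129.25°  ·
antipodal pairs: 5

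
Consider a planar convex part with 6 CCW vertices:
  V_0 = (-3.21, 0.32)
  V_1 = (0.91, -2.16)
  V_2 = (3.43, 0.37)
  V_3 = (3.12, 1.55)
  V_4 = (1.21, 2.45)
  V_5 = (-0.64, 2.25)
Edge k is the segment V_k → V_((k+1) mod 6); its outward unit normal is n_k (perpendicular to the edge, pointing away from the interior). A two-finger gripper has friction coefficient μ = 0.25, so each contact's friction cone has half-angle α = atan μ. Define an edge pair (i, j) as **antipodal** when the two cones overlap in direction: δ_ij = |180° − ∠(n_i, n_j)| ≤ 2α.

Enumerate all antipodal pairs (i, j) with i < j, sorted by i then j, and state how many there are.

count = 2; pairs: (0,3), (1,5)

α = atan 0.25 = 14.04°;  2α = 28.07°
n_0 = (-0.5157, -0.8568)
n_1 = (+0.7085, -0.7057)
n_2 = (+0.9672, +0.2541)
n_3 = (+0.4263, +0.9046)
n_4 = (-0.1075, +0.9942)
n_5 = (-0.6005, +0.7996)
  (0,1): δ = 103.84°  ·
  (0,2): δ = 44.23°  ·
  (0,3): δ = 5.82°  ✓
  (0,4): δ = 37.22°  ·
  (0,5): δ = 67.95°  ·
  (1,2): δ = 120.39°  ·
  (1,3): δ = 70.34°  ·
  (1,4): δ = 38.94°  ·
  (1,5): δ = 8.21°  ✓
  (2,3): δ = 129.95°  ·
  (2,4): δ = 98.55°  ·
  (2,5): δ = 67.81°  ·
  (3,4): δ = 148.60°  ·
  (3,5): δ = 117.86°  ·
  (4,5): δ = 149.26°  ·
antipodal pairs: 2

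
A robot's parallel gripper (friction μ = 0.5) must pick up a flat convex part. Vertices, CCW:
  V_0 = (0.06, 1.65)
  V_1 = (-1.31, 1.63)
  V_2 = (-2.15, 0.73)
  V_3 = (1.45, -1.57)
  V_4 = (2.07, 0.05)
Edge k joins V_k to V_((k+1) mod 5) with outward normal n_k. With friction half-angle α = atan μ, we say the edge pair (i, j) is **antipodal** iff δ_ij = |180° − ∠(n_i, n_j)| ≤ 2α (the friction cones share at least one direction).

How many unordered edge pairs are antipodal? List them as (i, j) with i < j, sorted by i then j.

α = atan 0.5 = 26.57°;  2α = 53.13°
n_0 = (-0.0146, +0.9999)
n_1 = (-0.7311, +0.6823)
n_2 = (-0.5384, -0.8427)
n_3 = (+0.9339, -0.3574)
n_4 = (+0.6228, +0.7824)
  (0,1): δ = 133.86°  ·
  (0,2): δ = 33.41°  ✓
  (0,3): δ = 68.22°  ·
  (0,4): δ = 140.64°  ·
  (1,2): δ = 79.55°  ·
  (1,3): δ = 22.08°  ✓
  (1,4): δ = 94.50°  ·
  (2,3): δ = 78.37°  ·
  (2,4): δ = 5.95°  ✓
  (3,4): δ = 107.58°  ·
antipodal pairs: 3

count = 3; pairs: (0,2), (1,3), (2,4)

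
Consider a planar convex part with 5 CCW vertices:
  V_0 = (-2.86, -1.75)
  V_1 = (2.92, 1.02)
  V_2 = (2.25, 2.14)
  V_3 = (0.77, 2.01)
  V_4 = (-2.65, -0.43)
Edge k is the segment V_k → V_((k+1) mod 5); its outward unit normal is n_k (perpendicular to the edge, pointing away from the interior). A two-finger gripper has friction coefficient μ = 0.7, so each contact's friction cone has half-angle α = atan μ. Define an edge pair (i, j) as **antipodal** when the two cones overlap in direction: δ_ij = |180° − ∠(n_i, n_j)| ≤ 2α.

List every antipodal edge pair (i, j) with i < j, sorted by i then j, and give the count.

count = 4; pairs: (0,2), (0,3), (0,4), (1,4)

α = atan 0.7 = 34.99°;  2α = 69.98°
n_0 = (+0.4322, -0.9018)
n_1 = (+0.8582, +0.5134)
n_2 = (-0.0875, +0.9962)
n_3 = (-0.5808, +0.8141)
n_4 = (-0.9876, +0.1571)
  (0,1): δ = 84.72°  ·
  (0,2): δ = 20.59°  ✓
  (0,3): δ = 9.90°  ✓
  (0,4): δ = 55.35°  ✓
  (1,2): δ = 115.87°  ·
  (1,3): δ = 85.38°  ·
  (1,4): δ = 39.93°  ✓
  (2,3): δ = 149.51°  ·
  (2,4): δ = 104.06°  ·
  (3,4): δ = 134.55°  ·
antipodal pairs: 4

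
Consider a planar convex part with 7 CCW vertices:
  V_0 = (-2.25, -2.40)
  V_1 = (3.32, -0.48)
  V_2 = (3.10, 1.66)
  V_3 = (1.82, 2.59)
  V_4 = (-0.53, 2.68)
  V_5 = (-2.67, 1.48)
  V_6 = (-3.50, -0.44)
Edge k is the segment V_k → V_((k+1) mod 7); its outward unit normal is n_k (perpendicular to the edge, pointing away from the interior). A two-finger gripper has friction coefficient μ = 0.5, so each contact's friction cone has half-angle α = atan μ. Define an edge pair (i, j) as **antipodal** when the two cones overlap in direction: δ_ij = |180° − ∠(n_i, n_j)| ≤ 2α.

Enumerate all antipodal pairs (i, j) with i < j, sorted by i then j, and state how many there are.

count = 6; pairs: (0,3), (0,4), (0,5), (1,5), (1,6), (2,6)

α = atan 0.5 = 26.57°;  2α = 53.13°
n_0 = (+0.3259, -0.9454)
n_1 = (+0.9948, +0.1023)
n_2 = (+0.5878, +0.8090)
n_3 = (+0.0383, +0.9993)
n_4 = (-0.4891, +0.8722)
n_5 = (-0.9179, +0.3968)
n_6 = (-0.8431, -0.5377)
  (0,1): δ = 103.15°  ·
  (0,2): δ = 55.02°  ·
  (0,3): δ = 21.21°  ✓
  (0,4): δ = 10.26°  ✓
  (0,5): δ = 47.60°  ✓
  (0,6): δ = 103.51°  ·
  (1,2): δ = 131.87°  ·
  (1,3): δ = 98.06°  ·
  (1,4): δ = 66.59°  ·
  (1,5): δ = 29.25°  ✓
  (1,6): δ = 26.66°  ✓
  (2,3): δ = 146.19°  ·
  (2,4): δ = 114.72°  ·
  (2,5): δ = 77.38°  ·
  (2,6): δ = 21.47°  ✓
  (3,4): δ = 148.53°  ·
  (3,5): δ = 111.19°  ·
  (3,6): δ = 55.28°  ·
  (4,5): δ = 142.66°  ·
  (4,6): δ = 86.75°  ·
  (5,6): δ = 124.09°  ·
antipodal pairs: 6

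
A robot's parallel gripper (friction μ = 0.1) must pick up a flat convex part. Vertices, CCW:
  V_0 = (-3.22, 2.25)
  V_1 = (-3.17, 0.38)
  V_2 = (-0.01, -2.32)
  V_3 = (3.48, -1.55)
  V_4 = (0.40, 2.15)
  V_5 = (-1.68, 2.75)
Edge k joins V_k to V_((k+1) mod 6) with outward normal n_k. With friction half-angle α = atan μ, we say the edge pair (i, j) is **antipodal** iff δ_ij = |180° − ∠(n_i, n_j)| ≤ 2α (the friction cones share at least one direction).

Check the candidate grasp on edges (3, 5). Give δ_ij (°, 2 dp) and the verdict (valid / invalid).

δ = 111.79°, invalid

α = atan 0.1 = 5.71°;  2α = 11.42°
edge 3: e_3 = (-3.08, +3.70);  n_3 = (+0.7686, +0.6398)
edge 5: e_5 = (-1.54, -0.50);  n_5 = (-0.3088, +0.9511)
∠(n_3, n_5) = 68.21°
δ = |180° − 68.21°| = 111.79°
111.79° > 2α = 11.42°  →  invalid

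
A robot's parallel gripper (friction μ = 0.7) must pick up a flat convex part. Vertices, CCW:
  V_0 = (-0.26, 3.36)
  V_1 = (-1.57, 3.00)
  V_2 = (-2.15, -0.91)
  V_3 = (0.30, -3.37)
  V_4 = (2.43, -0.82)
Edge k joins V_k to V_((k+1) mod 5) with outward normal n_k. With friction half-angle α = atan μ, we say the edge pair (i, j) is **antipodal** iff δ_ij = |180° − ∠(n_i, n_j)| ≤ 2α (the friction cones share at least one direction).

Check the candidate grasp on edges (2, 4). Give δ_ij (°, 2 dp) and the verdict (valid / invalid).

α = atan 0.7 = 34.99°;  2α = 69.98°
edge 2: e_2 = (+2.45, -2.46);  n_2 = (-0.7085, -0.7057)
edge 4: e_4 = (-2.69, +4.18);  n_4 = (+0.8409, +0.5412)
∠(n_2, n_4) = 167.88°
δ = |180° − 167.88°| = 12.12°
12.12° ≤ 2α = 69.98°  →  valid

δ = 12.12°, valid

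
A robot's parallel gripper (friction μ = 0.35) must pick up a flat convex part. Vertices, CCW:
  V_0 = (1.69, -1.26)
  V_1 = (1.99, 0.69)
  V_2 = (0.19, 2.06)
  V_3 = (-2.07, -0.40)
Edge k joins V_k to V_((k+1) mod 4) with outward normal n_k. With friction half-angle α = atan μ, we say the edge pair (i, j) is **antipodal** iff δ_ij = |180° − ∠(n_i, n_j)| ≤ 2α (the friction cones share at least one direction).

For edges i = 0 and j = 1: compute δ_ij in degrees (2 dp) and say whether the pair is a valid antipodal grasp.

δ = 118.53°, invalid

α = atan 0.35 = 19.29°;  2α = 38.58°
edge 0: e_0 = (+0.30, +1.95);  n_0 = (+0.9884, -0.1521)
edge 1: e_1 = (-1.80, +1.37);  n_1 = (+0.6056, +0.7957)
∠(n_0, n_1) = 61.47°
δ = |180° − 61.47°| = 118.53°
118.53° > 2α = 38.58°  →  invalid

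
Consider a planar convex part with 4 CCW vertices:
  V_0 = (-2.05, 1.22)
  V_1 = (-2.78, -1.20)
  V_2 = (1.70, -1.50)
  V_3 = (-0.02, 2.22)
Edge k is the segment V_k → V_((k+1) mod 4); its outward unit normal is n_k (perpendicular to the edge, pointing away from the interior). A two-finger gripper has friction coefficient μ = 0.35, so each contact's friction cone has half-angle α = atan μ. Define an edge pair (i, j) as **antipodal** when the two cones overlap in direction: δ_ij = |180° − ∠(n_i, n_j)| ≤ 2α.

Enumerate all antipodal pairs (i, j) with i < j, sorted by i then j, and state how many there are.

α = atan 0.35 = 19.29°;  2α = 38.58°
n_0 = (-0.9574, +0.2888)
n_1 = (-0.0668, -0.9978)
n_2 = (+0.9077, +0.4197)
n_3 = (-0.4419, +0.8971)
  (0,1): δ = 77.04°  ·
  (0,2): δ = 41.60°  ·
  (0,3): δ = 133.01°  ·
  (1,2): δ = 61.35°  ·
  (1,3): δ = 30.06°  ✓
  (2,3): δ = 88.59°  ·
antipodal pairs: 1

count = 1; pairs: (1,3)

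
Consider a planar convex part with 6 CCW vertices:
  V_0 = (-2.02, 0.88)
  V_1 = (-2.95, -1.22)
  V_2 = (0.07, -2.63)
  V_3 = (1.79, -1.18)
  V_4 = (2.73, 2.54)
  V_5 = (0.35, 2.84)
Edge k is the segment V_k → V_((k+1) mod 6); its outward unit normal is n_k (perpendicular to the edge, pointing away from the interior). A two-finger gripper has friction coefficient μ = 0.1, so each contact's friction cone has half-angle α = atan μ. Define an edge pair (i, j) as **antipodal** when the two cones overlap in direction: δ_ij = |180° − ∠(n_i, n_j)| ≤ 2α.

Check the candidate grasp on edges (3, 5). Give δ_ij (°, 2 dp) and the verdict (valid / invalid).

δ = 36.23°, invalid

α = atan 0.1 = 5.71°;  2α = 11.42°
edge 3: e_3 = (+0.94, +3.72);  n_3 = (+0.9695, -0.2450)
edge 5: e_5 = (-2.37, -1.96);  n_5 = (-0.6373, +0.7706)
∠(n_3, n_5) = 143.77°
δ = |180° − 143.77°| = 36.23°
36.23° > 2α = 11.42°  →  invalid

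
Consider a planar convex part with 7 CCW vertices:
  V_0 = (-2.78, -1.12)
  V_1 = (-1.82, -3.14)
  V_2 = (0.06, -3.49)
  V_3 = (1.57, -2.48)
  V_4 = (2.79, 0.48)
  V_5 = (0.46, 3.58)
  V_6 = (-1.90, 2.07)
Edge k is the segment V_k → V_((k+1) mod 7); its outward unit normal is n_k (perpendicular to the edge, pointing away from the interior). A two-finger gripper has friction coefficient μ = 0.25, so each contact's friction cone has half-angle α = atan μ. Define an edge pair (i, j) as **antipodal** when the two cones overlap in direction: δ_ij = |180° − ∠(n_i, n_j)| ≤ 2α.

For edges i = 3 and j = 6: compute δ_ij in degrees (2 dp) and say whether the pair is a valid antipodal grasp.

α = atan 0.25 = 14.04°;  2α = 28.07°
edge 3: e_3 = (+1.22, +2.96);  n_3 = (+0.9245, -0.3811)
edge 6: e_6 = (-0.88, -3.19);  n_6 = (-0.9640, +0.2659)
∠(n_3, n_6) = 173.02°
δ = |180° − 173.02°| = 6.98°
6.98° ≤ 2α = 28.07°  →  valid

δ = 6.98°, valid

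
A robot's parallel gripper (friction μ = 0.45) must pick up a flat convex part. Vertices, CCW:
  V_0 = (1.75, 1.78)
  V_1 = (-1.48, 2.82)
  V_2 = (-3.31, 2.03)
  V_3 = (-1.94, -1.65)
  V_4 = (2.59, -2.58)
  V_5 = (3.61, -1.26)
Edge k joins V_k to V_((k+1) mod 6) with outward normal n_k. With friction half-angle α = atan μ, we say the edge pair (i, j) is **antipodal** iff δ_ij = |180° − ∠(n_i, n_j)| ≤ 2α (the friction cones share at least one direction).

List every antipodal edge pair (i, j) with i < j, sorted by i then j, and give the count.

count = 5; pairs: (0,3), (1,3), (1,4), (2,5), (3,5)

α = atan 0.45 = 24.23°;  2α = 48.46°
n_0 = (+0.3065, +0.9519)
n_1 = (-0.3963, +0.9181)
n_2 = (-0.9372, -0.3489)
n_3 = (-0.2011, -0.9796)
n_4 = (+0.7913, -0.6114)
n_5 = (+0.8530, +0.5219)
  (0,1): δ = 138.80°  ·
  (0,2): δ = 51.73°  ·
  (0,3): δ = 6.25°  ✓
  (0,4): δ = 70.15°  ·
  (0,5): δ = 139.31°  ·
  (1,2): δ = 92.93°  ·
  (1,3): δ = 34.95°  ✓
  (1,4): δ = 28.96°  ✓
  (1,5): δ = 98.11°  ·
  (2,3): δ = 122.02°  ·
  (2,4): δ = 58.11°  ·
  (2,5): δ = 11.04°  ✓
  (3,4): δ = 116.09°  ·
  (3,5): δ = 46.94°  ✓
  (4,5): δ = 110.85°  ·
antipodal pairs: 5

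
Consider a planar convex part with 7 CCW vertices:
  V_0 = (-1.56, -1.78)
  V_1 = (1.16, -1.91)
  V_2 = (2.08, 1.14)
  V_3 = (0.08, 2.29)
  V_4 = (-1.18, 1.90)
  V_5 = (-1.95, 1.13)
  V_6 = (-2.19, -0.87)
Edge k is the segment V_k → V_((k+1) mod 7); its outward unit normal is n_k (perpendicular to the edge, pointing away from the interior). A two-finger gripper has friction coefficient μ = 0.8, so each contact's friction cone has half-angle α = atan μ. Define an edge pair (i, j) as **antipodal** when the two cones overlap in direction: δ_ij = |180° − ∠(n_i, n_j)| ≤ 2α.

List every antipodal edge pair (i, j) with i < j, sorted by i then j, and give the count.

α = atan 0.8 = 38.66°;  2α = 77.32°
n_0 = (-0.0477, -0.9989)
n_1 = (+0.9574, -0.2888)
n_2 = (+0.4985, +0.8669)
n_3 = (-0.2957, +0.9553)
n_4 = (-0.7071, +0.7071)
n_5 = (-0.9929, +0.1191)
n_6 = (-0.8222, -0.5692)
  (0,1): δ = 104.05°  ·
  (0,2): δ = 27.16°  ✓
  (0,3): δ = 19.93°  ✓
  (0,4): δ = 47.74°  ✓
  (0,5): δ = 85.89°  ·
  (0,6): δ = 127.43°  ·
  (1,2): δ = 103.11°  ·
  (1,3): δ = 56.02°  ✓
  (1,4): δ = 28.21°  ✓
  (1,5): δ = 9.94°  ✓
  (1,6): δ = 51.48°  ✓
  (2,3): δ = 132.90°  ·
  (2,4): δ = 105.10°  ·
  (2,5): δ = 66.94°  ✓
  (2,6): δ = 25.41°  ✓
  (3,4): δ = 152.20°  ·
  (3,5): δ = 114.04°  ·
  (3,6): δ = 72.50°  ✓
  (4,5): δ = 141.84°  ·
  (4,6): δ = 100.30°  ·
  (5,6): δ = 138.46°  ·
antipodal pairs: 10

count = 10; pairs: (0,2), (0,3), (0,4), (1,3), (1,4), (1,5), (1,6), (2,5), (2,6), (3,6)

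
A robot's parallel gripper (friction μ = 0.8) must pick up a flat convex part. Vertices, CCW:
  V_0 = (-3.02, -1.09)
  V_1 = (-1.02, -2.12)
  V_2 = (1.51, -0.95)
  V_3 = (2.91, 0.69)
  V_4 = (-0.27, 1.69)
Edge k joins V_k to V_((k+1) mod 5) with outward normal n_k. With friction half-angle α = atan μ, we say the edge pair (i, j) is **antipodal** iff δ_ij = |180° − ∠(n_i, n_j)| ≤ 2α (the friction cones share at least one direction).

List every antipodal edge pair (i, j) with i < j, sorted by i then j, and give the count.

count = 6; pairs: (0,3), (0,4), (1,3), (1,4), (2,3), (2,4)

α = atan 0.8 = 38.66°;  2α = 77.32°
n_0 = (-0.4579, -0.8890)
n_1 = (+0.4197, -0.9076)
n_2 = (+0.7606, -0.6493)
n_3 = (+0.3000, +0.9539)
n_4 = (-0.7109, +0.7033)
  (0,1): δ = 127.93°  ·
  (0,2): δ = 103.24°  ·
  (0,3): δ = 9.79°  ✓
  (0,4): δ = 72.56°  ✓
  (1,2): δ = 155.30°  ·
  (1,3): δ = 42.27°  ✓
  (1,4): δ = 20.49°  ✓
  (2,3): δ = 66.97°  ✓
  (2,4): δ = 4.20°  ✓
  (3,4): δ = 117.23°  ·
antipodal pairs: 6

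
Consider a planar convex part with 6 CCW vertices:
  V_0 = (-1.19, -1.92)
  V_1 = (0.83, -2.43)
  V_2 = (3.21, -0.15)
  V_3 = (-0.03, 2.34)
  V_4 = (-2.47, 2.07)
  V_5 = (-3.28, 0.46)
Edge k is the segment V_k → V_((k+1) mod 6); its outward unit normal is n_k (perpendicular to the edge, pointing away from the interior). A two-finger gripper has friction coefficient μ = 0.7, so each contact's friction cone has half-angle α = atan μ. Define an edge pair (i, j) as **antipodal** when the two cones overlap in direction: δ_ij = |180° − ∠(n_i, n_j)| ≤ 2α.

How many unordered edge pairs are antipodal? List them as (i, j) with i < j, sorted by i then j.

α = atan 0.7 = 34.99°;  2α = 69.98°
n_0 = (-0.2448, -0.9696)
n_1 = (+0.6918, -0.7221)
n_2 = (+0.6094, +0.7929)
n_3 = (-0.1100, +0.9939)
n_4 = (-0.8933, +0.4494)
n_5 = (-0.7514, -0.6598)
  (0,1): δ = 122.06°  ·
  (0,2): δ = 23.37°  ✓
  (0,3): δ = 20.48°  ✓
  (0,4): δ = 77.46°  ·
  (0,5): δ = 145.46°  ·
  (1,2): δ = 81.31°  ·
  (1,3): δ = 37.46°  ✓
  (1,4): δ = 19.52°  ✓
  (1,5): δ = 87.52°  ·
  (2,3): δ = 136.14°  ·
  (2,4): δ = 79.16°  ·
  (2,5): δ = 11.17°  ✓
  (3,4): δ = 123.02°  ·
  (3,5): δ = 55.03°  ✓
  (4,5): δ = 112.00°  ·
antipodal pairs: 6

count = 6; pairs: (0,2), (0,3), (1,3), (1,4), (2,5), (3,5)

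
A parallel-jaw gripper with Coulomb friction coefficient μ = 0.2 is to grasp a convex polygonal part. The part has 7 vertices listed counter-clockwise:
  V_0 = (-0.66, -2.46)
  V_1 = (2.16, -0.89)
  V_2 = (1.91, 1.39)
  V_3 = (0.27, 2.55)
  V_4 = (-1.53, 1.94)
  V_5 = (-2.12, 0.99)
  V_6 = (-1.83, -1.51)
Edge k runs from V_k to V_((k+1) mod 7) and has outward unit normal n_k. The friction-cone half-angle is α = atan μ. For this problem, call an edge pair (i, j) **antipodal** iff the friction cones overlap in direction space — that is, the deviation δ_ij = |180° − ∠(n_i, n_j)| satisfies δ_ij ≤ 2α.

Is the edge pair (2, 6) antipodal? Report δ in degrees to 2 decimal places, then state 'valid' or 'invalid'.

δ = 3.80°, valid

α = atan 0.2 = 11.31°;  2α = 22.62°
edge 2: e_2 = (-1.64, +1.16);  n_2 = (+0.5775, +0.8164)
edge 6: e_6 = (+1.17, -0.95);  n_6 = (-0.6303, -0.7763)
∠(n_2, n_6) = 176.20°
δ = |180° − 176.20°| = 3.80°
3.80° ≤ 2α = 22.62°  →  valid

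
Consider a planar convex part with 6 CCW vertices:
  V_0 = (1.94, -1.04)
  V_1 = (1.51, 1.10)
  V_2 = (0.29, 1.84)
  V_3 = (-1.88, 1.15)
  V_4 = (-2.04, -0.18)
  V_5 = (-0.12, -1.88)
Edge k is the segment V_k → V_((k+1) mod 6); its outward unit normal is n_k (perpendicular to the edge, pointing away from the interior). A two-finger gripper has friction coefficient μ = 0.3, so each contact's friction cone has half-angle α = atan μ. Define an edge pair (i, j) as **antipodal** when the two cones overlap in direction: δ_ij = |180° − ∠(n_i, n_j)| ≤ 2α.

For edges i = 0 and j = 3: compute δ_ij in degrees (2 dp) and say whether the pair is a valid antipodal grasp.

δ = 18.22°, valid

α = atan 0.3 = 16.70°;  2α = 33.40°
edge 0: e_0 = (-0.43, +2.14);  n_0 = (+0.9804, +0.1970)
edge 3: e_3 = (-0.16, -1.33);  n_3 = (-0.9928, +0.1194)
∠(n_0, n_3) = 161.78°
δ = |180° − 161.78°| = 18.22°
18.22° ≤ 2α = 33.40°  →  valid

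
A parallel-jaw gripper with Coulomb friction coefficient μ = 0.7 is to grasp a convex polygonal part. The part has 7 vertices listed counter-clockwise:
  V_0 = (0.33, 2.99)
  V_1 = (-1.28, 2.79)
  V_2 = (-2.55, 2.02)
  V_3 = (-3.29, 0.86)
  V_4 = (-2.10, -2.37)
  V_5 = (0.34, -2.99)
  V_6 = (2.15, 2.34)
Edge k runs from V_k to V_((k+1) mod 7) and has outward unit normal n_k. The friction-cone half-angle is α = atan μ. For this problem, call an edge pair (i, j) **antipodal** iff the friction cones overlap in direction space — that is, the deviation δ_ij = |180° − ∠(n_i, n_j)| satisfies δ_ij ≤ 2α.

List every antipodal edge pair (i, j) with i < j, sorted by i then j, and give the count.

α = atan 0.7 = 34.99°;  2α = 69.98°
n_0 = (-0.1233, +0.9924)
n_1 = (-0.5185, +0.8551)
n_2 = (-0.8431, +0.5378)
n_3 = (-0.9383, -0.3457)
n_4 = (-0.2463, -0.9692)
n_5 = (+0.9469, -0.3216)
n_6 = (+0.3363, +0.9417)
  (0,1): δ = 155.85°  ·
  (0,2): δ = 129.62°  ·
  (0,3): δ = 76.86°  ·
  (0,4): δ = 21.34°  ✓
  (0,5): δ = 64.16°  ✓
  (0,6): δ = 153.26°  ·
  (1,2): δ = 153.76°  ·
  (1,3): δ = 101.00°  ·
  (1,4): δ = 45.49°  ✓
  (1,5): δ = 40.01°  ✓
  (1,6): δ = 129.12°  ·
  (2,3): δ = 127.24°  ·
  (2,4): δ = 71.72°  ·
  (2,5): δ = 13.78°  ✓
  (2,6): δ = 102.88°  ·
  (3,4): δ = 124.48°  ·
  (3,5): δ = 38.98°  ✓
  (3,6): δ = 50.12°  ✓
  (4,5): δ = 94.50°  ·
  (4,6): δ = 5.40°  ✓
  (5,6): δ = 90.90°  ·
antipodal pairs: 8

count = 8; pairs: (0,4), (0,5), (1,4), (1,5), (2,5), (3,5), (3,6), (4,6)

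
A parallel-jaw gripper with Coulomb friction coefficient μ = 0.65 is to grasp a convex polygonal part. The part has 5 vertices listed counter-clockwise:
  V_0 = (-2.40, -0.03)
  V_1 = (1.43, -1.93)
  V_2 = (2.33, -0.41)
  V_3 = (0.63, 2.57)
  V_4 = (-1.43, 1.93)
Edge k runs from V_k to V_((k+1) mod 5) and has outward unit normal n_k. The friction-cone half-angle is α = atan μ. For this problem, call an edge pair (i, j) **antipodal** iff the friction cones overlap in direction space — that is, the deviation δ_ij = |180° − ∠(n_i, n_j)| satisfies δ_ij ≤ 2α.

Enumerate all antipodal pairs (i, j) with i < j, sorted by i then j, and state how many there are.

α = atan 0.65 = 33.02°;  2α = 66.05°
n_0 = (-0.4444, -0.8958)
n_1 = (+0.8605, -0.5095)
n_2 = (+0.8686, +0.4955)
n_3 = (-0.2967, +0.9550)
n_4 = (-0.8962, +0.4436)
  (0,1): δ = 94.24°  ·
  (0,2): δ = 33.91°  ✓
  (0,3): δ = 43.64°  ✓
  (0,4): δ = 90.05°  ·
  (1,2): δ = 119.67°  ·
  (1,3): δ = 42.11°  ✓
  (1,4): δ = 4.30°  ✓
  (2,3): δ = 102.44°  ·
  (2,4): δ = 56.03°  ✓
  (3,4): δ = 133.59°  ·
antipodal pairs: 5

count = 5; pairs: (0,2), (0,3), (1,3), (1,4), (2,4)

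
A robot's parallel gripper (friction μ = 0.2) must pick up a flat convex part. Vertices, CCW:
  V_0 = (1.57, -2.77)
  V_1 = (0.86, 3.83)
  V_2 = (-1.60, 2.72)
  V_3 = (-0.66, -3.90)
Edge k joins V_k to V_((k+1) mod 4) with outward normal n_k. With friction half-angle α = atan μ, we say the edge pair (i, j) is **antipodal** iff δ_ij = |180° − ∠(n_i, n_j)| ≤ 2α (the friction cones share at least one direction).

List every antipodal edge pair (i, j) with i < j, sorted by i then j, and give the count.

α = atan 0.2 = 11.31°;  2α = 22.62°
n_0 = (+0.9943, +0.1070)
n_1 = (-0.4113, +0.9115)
n_2 = (-0.9901, -0.1406)
n_3 = (+0.4520, -0.8920)
  (0,1): δ = 71.85°  ·
  (0,2): δ = 1.94°  ✓
  (0,3): δ = 110.73°  ·
  (1,2): δ = 106.20°  ·
  (1,3): δ = 2.59°  ✓
  (2,3): δ = 71.21°  ·
antipodal pairs: 2

count = 2; pairs: (0,2), (1,3)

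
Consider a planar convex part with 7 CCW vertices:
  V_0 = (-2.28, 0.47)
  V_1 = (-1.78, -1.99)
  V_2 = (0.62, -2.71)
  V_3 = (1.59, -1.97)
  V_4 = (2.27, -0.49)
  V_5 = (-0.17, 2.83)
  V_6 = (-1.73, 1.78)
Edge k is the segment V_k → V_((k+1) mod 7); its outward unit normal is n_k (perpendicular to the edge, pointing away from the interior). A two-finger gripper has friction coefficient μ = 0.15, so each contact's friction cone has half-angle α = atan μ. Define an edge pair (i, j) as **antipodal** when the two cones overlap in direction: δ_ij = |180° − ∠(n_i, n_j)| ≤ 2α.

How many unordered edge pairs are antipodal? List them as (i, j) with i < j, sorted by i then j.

count = 2; pairs: (2,5), (3,6)

α = atan 0.15 = 8.53°;  2α = 17.06°
n_0 = (-0.9800, -0.1992)
n_1 = (-0.2873, -0.9578)
n_2 = (+0.6065, -0.7951)
n_3 = (+0.9087, -0.4175)
n_4 = (+0.8058, +0.5922)
n_5 = (-0.5584, +0.8296)
n_6 = (-0.9220, +0.3871)
  (0,1): δ = 118.19°  ·
  (0,2): δ = 64.15°  ·
  (0,3): δ = 36.17°  ·
  (0,4): δ = 24.82°  ·
  (0,5): δ = 112.45°  ·
  (0,6): δ = 145.74°  ·
  (1,2): δ = 125.96°  ·
  (1,3): δ = 97.98°  ·
  (1,4): δ = 36.99°  ·
  (1,5): δ = 50.64°  ·
  (1,6): δ = 83.92°  ·
  (2,3): δ = 152.02°  ·
  (2,4): δ = 91.03°  ·
  (2,5): δ = 3.40°  ✓
  (2,6): δ = 29.89°  ·
  (3,4): δ = 119.01°  ·
  (3,5): δ = 31.38°  ·
  (3,6): δ = 1.90°  ✓
  (4,5): δ = 92.37°  ·
  (4,6): δ = 59.09°  ·
  (5,6): δ = 146.72°  ·
antipodal pairs: 2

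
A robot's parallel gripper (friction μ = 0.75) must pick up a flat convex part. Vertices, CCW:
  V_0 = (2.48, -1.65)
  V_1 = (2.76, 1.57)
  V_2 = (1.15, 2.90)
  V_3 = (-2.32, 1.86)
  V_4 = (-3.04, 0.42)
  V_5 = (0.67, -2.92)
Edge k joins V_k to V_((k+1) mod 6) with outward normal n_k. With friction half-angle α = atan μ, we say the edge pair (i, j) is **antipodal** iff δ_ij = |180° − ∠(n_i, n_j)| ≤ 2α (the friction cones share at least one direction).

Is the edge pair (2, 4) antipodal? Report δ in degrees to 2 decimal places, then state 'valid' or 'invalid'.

δ = 58.68°, valid

α = atan 0.75 = 36.87°;  2α = 73.74°
edge 2: e_2 = (-3.47, -1.04);  n_2 = (-0.2871, +0.9579)
edge 4: e_4 = (+3.71, -3.34);  n_4 = (-0.6691, -0.7432)
∠(n_2, n_4) = 121.32°
δ = |180° − 121.32°| = 58.68°
58.68° ≤ 2α = 73.74°  →  valid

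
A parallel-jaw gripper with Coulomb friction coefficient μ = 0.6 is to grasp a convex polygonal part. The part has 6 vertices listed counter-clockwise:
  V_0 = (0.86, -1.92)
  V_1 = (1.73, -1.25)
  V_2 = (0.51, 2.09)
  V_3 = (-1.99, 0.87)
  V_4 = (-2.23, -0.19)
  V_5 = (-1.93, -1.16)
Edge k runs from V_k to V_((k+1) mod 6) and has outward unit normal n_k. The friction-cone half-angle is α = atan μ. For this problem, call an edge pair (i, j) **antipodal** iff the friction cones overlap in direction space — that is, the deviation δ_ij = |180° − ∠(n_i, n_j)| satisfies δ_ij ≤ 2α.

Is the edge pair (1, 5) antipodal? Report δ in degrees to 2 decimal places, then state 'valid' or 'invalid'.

δ = 54.70°, valid

α = atan 0.6 = 30.96°;  2α = 61.93°
edge 1: e_1 = (-1.22, +3.34);  n_1 = (+0.9393, +0.3431)
edge 5: e_5 = (+2.79, -0.76);  n_5 = (-0.2628, -0.9648)
∠(n_1, n_5) = 125.30°
δ = |180° − 125.30°| = 54.70°
54.70° ≤ 2α = 61.93°  →  valid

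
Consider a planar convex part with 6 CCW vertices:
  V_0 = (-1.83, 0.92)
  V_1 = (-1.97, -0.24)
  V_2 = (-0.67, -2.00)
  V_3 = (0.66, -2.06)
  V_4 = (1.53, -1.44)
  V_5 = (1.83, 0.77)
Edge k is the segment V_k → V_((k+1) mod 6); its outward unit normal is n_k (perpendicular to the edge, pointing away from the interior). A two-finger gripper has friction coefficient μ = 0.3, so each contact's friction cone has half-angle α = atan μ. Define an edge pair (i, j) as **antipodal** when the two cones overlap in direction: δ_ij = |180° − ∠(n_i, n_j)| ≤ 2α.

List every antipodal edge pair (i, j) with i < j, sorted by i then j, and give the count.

α = atan 0.3 = 16.70°;  2α = 33.40°
n_0 = (-0.9928, +0.1198)
n_1 = (-0.8044, -0.5941)
n_2 = (-0.0451, -0.9990)
n_3 = (+0.5804, -0.8144)
n_4 = (+0.9909, -0.1345)
n_5 = (+0.0409, +0.9992)
  (0,1): δ = 136.67°  ·
  (0,2): δ = 85.70°  ·
  (0,3): δ = 47.64°  ·
  (0,4): δ = 0.85°  ✓
  (0,5): δ = 94.53°  ·
  (1,2): δ = 129.03°  ·
  (1,3): δ = 90.98°  ·
  (1,4): δ = 44.18°  ·
  (1,5): δ = 51.20°  ·
  (2,3): δ = 141.94°  ·
  (2,4): δ = 95.15°  ·
  (2,5): δ = 0.24°  ✓
  (3,4): δ = 133.21°  ·
  (3,5): δ = 37.82°  ·
  (4,5): δ = 84.62°  ·
antipodal pairs: 2

count = 2; pairs: (0,4), (2,5)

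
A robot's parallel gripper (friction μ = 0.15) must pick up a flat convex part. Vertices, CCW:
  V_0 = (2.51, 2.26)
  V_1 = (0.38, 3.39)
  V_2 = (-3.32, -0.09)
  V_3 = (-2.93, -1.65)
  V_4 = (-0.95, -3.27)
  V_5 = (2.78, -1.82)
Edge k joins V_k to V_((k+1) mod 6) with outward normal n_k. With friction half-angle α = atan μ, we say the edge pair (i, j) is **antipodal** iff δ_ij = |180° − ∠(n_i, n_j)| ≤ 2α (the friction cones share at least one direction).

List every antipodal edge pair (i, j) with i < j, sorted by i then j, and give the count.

count = 2; pairs: (0,3), (2,5)

α = atan 0.15 = 8.53°;  2α = 17.06°
n_0 = (+0.4686, +0.8834)
n_1 = (-0.6851, +0.7284)
n_2 = (-0.9701, -0.2425)
n_3 = (-0.6332, -0.7740)
n_4 = (+0.3623, -0.9321)
n_5 = (+0.9978, +0.0660)
  (0,1): δ = 108.81°  ·
  (0,2): δ = 48.02°  ·
  (0,3): δ = 11.34°  ✓
  (0,4): δ = 49.19°  ·
  (0,5): δ = 121.73°  ·
  (1,2): δ = 119.21°  ·
  (1,3): δ = 82.53°  ·
  (1,4): δ = 22.00°  ·
  (1,5): δ = 50.54°  ·
  (2,3): δ = 143.33°  ·
  (2,4): δ = 82.79°  ·
  (2,5): δ = 10.25°  ✓
  (3,4): δ = 119.47°  ·
  (3,5): δ = 46.92°  ·
  (4,5): δ = 107.46°  ·
antipodal pairs: 2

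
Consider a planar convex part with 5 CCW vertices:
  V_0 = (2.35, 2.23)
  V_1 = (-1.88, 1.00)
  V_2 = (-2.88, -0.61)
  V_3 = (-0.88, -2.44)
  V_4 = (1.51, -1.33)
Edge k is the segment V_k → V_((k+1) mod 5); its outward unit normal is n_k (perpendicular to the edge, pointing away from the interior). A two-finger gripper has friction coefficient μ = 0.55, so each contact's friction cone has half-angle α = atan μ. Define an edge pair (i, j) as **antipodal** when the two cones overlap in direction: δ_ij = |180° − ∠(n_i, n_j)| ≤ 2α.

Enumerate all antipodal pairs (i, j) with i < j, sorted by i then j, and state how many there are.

count = 3; pairs: (0,3), (1,3), (1,4)

α = atan 0.55 = 28.81°;  2α = 57.62°
n_0 = (-0.2792, +0.9602)
n_1 = (-0.8495, +0.5276)
n_2 = (-0.6751, -0.7378)
n_3 = (+0.4212, -0.9070)
n_4 = (+0.9733, -0.2296)
  (0,1): δ = 138.06°  ·
  (0,2): δ = 58.67°  ·
  (0,3): δ = 8.70°  ✓
  (0,4): δ = 60.51°  ·
  (1,2): δ = 100.61°  ·
  (1,3): δ = 33.24°  ✓
  (1,4): δ = 18.57°  ✓
  (2,3): δ = 112.63°  ·
  (2,4): δ = 60.82°  ·
  (3,4): δ = 128.19°  ·
antipodal pairs: 3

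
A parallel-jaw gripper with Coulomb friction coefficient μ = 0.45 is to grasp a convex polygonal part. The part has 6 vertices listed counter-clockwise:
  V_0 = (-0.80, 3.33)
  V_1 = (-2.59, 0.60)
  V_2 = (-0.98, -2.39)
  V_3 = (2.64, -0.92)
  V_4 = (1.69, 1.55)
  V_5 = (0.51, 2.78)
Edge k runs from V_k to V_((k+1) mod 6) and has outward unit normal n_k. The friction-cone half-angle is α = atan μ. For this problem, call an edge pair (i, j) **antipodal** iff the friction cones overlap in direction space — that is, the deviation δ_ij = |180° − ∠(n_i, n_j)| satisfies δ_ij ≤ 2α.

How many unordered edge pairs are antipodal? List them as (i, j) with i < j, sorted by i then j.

α = atan 0.45 = 24.23°;  2α = 48.46°
n_0 = (-0.8363, +0.5483)
n_1 = (-0.8805, -0.4741)
n_2 = (+0.3762, -0.9265)
n_3 = (+0.9333, +0.3590)
n_4 = (+0.7216, +0.6923)
n_5 = (+0.3871, +0.9220)
  (0,1): δ = 118.45°  ·
  (0,2): δ = 34.65°  ✓
  (0,3): δ = 54.29°  ·
  (0,4): δ = 77.06°  ·
  (0,5): δ = 100.48°  ·
  (1,2): δ = 96.20°  ·
  (1,3): δ = 7.26°  ✓
  (1,4): δ = 15.51°  ✓
  (1,5): δ = 38.92°  ✓
  (2,3): δ = 91.06°  ·
  (2,4): δ = 68.29°  ·
  (2,5): δ = 44.88°  ✓
  (3,4): δ = 157.23°  ·
  (3,5): δ = 133.81°  ·
  (4,5): δ = 156.59°  ·
antipodal pairs: 5

count = 5; pairs: (0,2), (1,3), (1,4), (1,5), (2,5)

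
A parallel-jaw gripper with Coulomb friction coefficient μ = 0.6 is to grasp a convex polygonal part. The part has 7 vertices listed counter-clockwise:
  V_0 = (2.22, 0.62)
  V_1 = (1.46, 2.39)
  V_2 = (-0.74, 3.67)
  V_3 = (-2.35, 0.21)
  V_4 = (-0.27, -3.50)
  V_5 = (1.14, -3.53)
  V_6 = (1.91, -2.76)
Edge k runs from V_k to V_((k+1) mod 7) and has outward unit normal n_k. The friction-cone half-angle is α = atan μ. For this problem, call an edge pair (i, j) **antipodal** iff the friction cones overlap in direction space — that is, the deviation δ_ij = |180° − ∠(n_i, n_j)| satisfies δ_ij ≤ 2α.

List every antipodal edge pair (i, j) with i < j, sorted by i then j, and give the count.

α = atan 0.6 = 30.96°;  2α = 61.93°
n_0 = (+0.9189, +0.3945)
n_1 = (+0.5029, +0.8643)
n_2 = (-0.9067, +0.4219)
n_3 = (-0.8723, -0.4890)
n_4 = (-0.0213, -0.9998)
n_5 = (+0.7071, -0.7071)
n_6 = (+0.9958, -0.0913)
  (0,1): δ = 143.43°  ·
  (0,2): δ = 48.19°  ✓
  (0,3): δ = 6.04°  ✓
  (0,4): δ = 65.54°  ·
  (0,5): δ = 111.76°  ·
  (0,6): δ = 151.52°  ·
  (1,2): δ = 84.76°  ·
  (1,3): δ = 30.53°  ✓
  (1,4): δ = 28.97°  ✓
  (1,5): δ = 75.19°  ·
  (1,6): δ = 114.95°  ·
  (2,3): δ = 125.77°  ·
  (2,4): δ = 66.27°  ·
  (2,5): δ = 20.05°  ✓
  (2,6): δ = 19.71°  ✓
  (3,4): δ = 120.50°  ·
  (3,5): δ = 74.28°  ·
  (3,6): δ = 34.52°  ✓
  (4,5): δ = 133.78°  ·
  (4,6): δ = 94.02°  ·
  (5,6): δ = 140.24°  ·
antipodal pairs: 7

count = 7; pairs: (0,2), (0,3), (1,3), (1,4), (2,5), (2,6), (3,6)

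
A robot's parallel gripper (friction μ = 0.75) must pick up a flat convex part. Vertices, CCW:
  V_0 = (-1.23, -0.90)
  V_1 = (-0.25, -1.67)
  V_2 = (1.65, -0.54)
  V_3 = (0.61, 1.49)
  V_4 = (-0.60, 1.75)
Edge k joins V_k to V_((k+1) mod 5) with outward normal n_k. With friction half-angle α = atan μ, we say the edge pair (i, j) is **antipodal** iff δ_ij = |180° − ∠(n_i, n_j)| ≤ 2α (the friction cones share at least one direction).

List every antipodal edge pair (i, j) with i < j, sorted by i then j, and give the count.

count = 5; pairs: (0,2), (0,3), (1,3), (1,4), (2,4)

α = atan 0.75 = 36.87°;  2α = 73.74°
n_0 = (-0.6178, -0.7863)
n_1 = (+0.5112, -0.8595)
n_2 = (+0.8900, +0.4560)
n_3 = (+0.2101, +0.9777)
n_4 = (-0.9729, +0.2313)
  (0,1): δ = 111.10°  ·
  (0,2): δ = 24.72°  ✓
  (0,3): δ = 26.03°  ✓
  (0,4): δ = 114.78°  ·
  (1,2): δ = 93.61°  ·
  (1,3): δ = 42.87°  ✓
  (1,4): δ = 45.89°  ✓
  (2,3): δ = 129.25°  ·
  (2,4): δ = 40.50°  ✓
  (3,4): δ = 91.25°  ·
antipodal pairs: 5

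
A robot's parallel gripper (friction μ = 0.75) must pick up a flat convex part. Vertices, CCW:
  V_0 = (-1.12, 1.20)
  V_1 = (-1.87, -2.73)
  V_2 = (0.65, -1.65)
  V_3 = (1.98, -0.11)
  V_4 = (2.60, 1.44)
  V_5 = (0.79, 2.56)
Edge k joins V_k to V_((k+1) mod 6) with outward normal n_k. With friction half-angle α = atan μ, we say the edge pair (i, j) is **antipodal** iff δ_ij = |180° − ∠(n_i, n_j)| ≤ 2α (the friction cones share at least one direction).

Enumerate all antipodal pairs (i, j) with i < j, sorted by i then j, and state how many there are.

α = atan 0.75 = 36.87°;  2α = 73.74°
n_0 = (-0.9823, +0.1875)
n_1 = (+0.3939, -0.9191)
n_2 = (+0.7568, -0.6536)
n_3 = (+0.9285, -0.3714)
n_4 = (+0.5262, +0.8504)
n_5 = (-0.5800, +0.8146)
  (0,1): δ = 56.00°  ✓
  (0,2): δ = 30.01°  ✓
  (0,3): δ = 11.00°  ✓
  (0,4): δ = 69.06°  ✓
  (0,5): δ = 136.26°  ·
  (1,2): δ = 154.01°  ·
  (1,3): δ = 135.00°  ·
  (1,4): δ = 54.95°  ✓
  (1,5): δ = 12.25°  ✓
  (2,3): δ = 160.99°  ·
  (2,4): δ = 80.93°  ·
  (2,5): δ = 13.73°  ✓
  (3,4): δ = 99.95°  ·
  (3,5): δ = 32.75°  ✓
  (4,5): δ = 112.80°  ·
antipodal pairs: 8

count = 8; pairs: (0,1), (0,2), (0,3), (0,4), (1,4), (1,5), (2,5), (3,5)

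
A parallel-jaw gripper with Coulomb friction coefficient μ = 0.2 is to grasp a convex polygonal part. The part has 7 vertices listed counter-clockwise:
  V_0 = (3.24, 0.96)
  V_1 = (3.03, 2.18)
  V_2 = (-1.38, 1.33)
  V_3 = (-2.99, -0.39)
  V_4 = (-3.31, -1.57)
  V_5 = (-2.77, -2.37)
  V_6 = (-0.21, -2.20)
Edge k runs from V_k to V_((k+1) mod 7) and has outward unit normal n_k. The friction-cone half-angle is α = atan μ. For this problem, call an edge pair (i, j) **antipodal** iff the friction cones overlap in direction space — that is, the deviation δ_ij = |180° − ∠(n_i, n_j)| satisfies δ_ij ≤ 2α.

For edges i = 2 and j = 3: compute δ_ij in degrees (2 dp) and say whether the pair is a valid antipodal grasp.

α = atan 0.2 = 11.31°;  2α = 22.62°
edge 2: e_2 = (-1.61, -1.72);  n_2 = (-0.7301, +0.6834)
edge 3: e_3 = (-0.32, -1.18);  n_3 = (-0.9651, +0.2617)
∠(n_2, n_3) = 27.94°
δ = |180° − 27.94°| = 152.06°
152.06° > 2α = 22.62°  →  invalid

δ = 152.06°, invalid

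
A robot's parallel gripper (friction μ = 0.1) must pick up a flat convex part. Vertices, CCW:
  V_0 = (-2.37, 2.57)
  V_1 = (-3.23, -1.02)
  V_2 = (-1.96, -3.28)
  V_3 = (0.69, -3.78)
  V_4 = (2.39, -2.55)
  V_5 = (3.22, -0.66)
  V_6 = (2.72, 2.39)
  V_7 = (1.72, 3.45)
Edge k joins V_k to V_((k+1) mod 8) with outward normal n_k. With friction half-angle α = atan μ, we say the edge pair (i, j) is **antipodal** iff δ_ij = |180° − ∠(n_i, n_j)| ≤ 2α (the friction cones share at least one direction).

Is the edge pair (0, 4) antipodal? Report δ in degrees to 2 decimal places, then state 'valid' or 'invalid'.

α = atan 0.1 = 5.71°;  2α = 11.42°
edge 0: e_0 = (-0.86, -3.59);  n_0 = (-0.9725, +0.2330)
edge 4: e_4 = (+0.83, +1.89);  n_4 = (+0.9156, -0.4021)
∠(n_0, n_4) = 169.76°
δ = |180° − 169.76°| = 10.24°
10.24° ≤ 2α = 11.42°  →  valid

δ = 10.24°, valid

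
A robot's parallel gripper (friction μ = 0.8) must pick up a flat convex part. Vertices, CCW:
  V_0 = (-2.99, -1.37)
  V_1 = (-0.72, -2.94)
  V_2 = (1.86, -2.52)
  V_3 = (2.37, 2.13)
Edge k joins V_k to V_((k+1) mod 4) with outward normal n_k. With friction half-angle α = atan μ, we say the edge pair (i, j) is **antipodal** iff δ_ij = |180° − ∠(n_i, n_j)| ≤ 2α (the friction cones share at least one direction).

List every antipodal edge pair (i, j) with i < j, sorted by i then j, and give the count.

count = 4; pairs: (0,2), (0,3), (1,3), (2,3)

α = atan 0.8 = 38.66°;  2α = 77.32°
n_0 = (-0.5688, -0.8225)
n_1 = (+0.1607, -0.9870)
n_2 = (+0.9940, -0.1090)
n_3 = (-0.5467, +0.8373)
  (0,1): δ = 136.08°  ·
  (0,2): δ = 61.59°  ✓
  (0,3): δ = 67.81°  ✓
  (1,2): δ = 105.51°  ·
  (1,3): δ = 23.90°  ✓
  (2,3): δ = 50.60°  ✓
antipodal pairs: 4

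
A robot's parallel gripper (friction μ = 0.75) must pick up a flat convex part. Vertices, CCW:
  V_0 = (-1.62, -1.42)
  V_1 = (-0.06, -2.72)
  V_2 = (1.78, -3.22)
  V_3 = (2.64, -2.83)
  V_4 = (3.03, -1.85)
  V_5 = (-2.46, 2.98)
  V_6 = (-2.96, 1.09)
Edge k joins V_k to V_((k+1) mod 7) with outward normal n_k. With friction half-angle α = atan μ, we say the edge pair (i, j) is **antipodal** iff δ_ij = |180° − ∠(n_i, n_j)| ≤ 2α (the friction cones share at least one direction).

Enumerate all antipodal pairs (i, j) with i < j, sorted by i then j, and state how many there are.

α = atan 0.75 = 36.87°;  2α = 73.74°
n_0 = (-0.6402, -0.7682)
n_1 = (-0.2622, -0.9650)
n_2 = (+0.4130, -0.9107)
n_3 = (+0.9291, -0.3698)
n_4 = (+0.6605, +0.7508)
n_5 = (-0.9667, +0.2558)
n_6 = (-0.8822, -0.4710)
  (0,1): δ = 155.40°  ·
  (0,2): δ = 115.80°  ·
  (0,3): δ = 71.89°  ✓
  (0,4): δ = 1.54°  ✓
  (0,5): δ = 114.99°  ·
  (0,6): δ = 157.90°  ·
  (1,2): δ = 140.40°  ·
  (1,3): δ = 96.50°  ·
  (1,4): δ = 26.14°  ✓
  (1,5): δ = 90.38°  ·
  (1,6): δ = 133.30°  ·
  (2,3): δ = 136.09°  ·
  (2,4): δ = 65.73°  ✓
  (2,5): δ = 50.79°  ✓
  (2,6): δ = 93.70°  ·
  (3,4): δ = 109.64°  ·
  (3,5): δ = 6.88°  ✓
  (3,6): δ = 49.80°  ✓
  (4,5): δ = 63.48°  ✓
  (4,6): δ = 20.56°  ✓
  (5,6): δ = 137.09°  ·
antipodal pairs: 9

count = 9; pairs: (0,3), (0,4), (1,4), (2,4), (2,5), (3,5), (3,6), (4,5), (4,6)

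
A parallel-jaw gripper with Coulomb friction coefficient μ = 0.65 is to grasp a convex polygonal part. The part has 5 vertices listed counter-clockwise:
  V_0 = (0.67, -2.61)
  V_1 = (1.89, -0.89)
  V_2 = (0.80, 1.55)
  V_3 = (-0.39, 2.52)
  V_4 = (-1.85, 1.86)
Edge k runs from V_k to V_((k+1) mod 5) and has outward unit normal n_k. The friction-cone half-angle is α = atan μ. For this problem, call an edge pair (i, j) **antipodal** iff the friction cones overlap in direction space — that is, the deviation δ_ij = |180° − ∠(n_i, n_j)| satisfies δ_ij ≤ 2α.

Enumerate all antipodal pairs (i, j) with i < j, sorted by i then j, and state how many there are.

count = 4; pairs: (0,3), (0,4), (1,4), (2,4)

α = atan 0.65 = 33.02°;  2α = 66.05°
n_0 = (+0.8157, -0.5785)
n_1 = (+0.9130, +0.4079)
n_2 = (+0.6318, +0.7751)
n_3 = (-0.4119, +0.9112)
n_4 = (-0.8711, -0.4911)
  (0,1): δ = 120.58°  ·
  (0,2): δ = 93.84°  ·
  (0,3): δ = 30.33°  ✓
  (0,4): δ = 64.76°  ✓
  (1,2): δ = 153.26°  ·
  (1,3): δ = 89.75°  ·
  (1,4): δ = 5.34°  ✓
  (2,3): δ = 116.49°  ·
  (2,4): δ = 21.40°  ✓
  (3,4): δ = 84.91°  ·
antipodal pairs: 4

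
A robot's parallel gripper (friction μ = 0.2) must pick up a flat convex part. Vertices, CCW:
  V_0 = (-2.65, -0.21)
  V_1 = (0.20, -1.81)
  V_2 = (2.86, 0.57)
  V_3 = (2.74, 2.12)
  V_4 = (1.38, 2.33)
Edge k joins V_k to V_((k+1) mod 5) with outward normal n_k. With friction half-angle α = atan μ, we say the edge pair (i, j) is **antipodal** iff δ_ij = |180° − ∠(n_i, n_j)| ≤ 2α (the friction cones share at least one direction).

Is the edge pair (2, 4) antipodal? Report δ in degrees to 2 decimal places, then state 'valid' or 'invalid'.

δ = 62.20°, invalid

α = atan 0.2 = 11.31°;  2α = 22.62°
edge 2: e_2 = (-0.12, +1.55);  n_2 = (+0.9970, +0.0772)
edge 4: e_4 = (-4.03, -2.54);  n_4 = (-0.5332, +0.8460)
∠(n_2, n_4) = 117.80°
δ = |180° − 117.80°| = 62.20°
62.20° > 2α = 22.62°  →  invalid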